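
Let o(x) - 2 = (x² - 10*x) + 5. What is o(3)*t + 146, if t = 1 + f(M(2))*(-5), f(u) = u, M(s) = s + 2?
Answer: 412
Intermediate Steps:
M(s) = 2 + s
t = -19 (t = 1 + (2 + 2)*(-5) = 1 + 4*(-5) = 1 - 20 = -19)
o(x) = 7 + x² - 10*x (o(x) = 2 + ((x² - 10*x) + 5) = 2 + (5 + x² - 10*x) = 7 + x² - 10*x)
o(3)*t + 146 = (7 + 3² - 10*3)*(-19) + 146 = (7 + 9 - 30)*(-19) + 146 = -14*(-19) + 146 = 266 + 146 = 412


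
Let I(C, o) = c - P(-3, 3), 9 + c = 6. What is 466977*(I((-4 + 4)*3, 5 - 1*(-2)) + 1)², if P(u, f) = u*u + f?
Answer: 91527492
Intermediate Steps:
P(u, f) = f + u² (P(u, f) = u² + f = f + u²)
c = -3 (c = -9 + 6 = -3)
I(C, o) = -15 (I(C, o) = -3 - (3 + (-3)²) = -3 - (3 + 9) = -3 - 1*12 = -3 - 12 = -15)
466977*(I((-4 + 4)*3, 5 - 1*(-2)) + 1)² = 466977*(-15 + 1)² = 466977*(-14)² = 466977*196 = 91527492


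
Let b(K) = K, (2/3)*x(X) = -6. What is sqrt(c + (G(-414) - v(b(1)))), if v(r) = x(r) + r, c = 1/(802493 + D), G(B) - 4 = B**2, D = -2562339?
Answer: sqrt(530860508014712282)/1759846 ≈ 414.01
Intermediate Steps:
x(X) = -9 (x(X) = (3/2)*(-6) = -9)
G(B) = 4 + B**2
c = -1/1759846 (c = 1/(802493 - 2562339) = 1/(-1759846) = -1/1759846 ≈ -5.6823e-7)
v(r) = -9 + r
sqrt(c + (G(-414) - v(b(1)))) = sqrt(-1/1759846 + ((4 + (-414)**2) - (-9 + 1))) = sqrt(-1/1759846 + ((4 + 171396) - 1*(-8))) = sqrt(-1/1759846 + (171400 + 8)) = sqrt(-1/1759846 + 171408) = sqrt(301651683167/1759846) = sqrt(530860508014712282)/1759846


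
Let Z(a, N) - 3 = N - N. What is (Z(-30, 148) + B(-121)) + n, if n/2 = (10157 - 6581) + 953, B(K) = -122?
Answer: 8939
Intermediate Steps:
n = 9058 (n = 2*((10157 - 6581) + 953) = 2*(3576 + 953) = 2*4529 = 9058)
Z(a, N) = 3 (Z(a, N) = 3 + (N - N) = 3 + 0 = 3)
(Z(-30, 148) + B(-121)) + n = (3 - 122) + 9058 = -119 + 9058 = 8939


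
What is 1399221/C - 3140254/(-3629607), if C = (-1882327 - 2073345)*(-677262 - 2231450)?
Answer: 36131486909335370003/41761933707632835648 ≈ 0.86518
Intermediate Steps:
C = 11505910614464 (C = -3955672*(-2908712) = 11505910614464)
1399221/C - 3140254/(-3629607) = 1399221/11505910614464 - 3140254/(-3629607) = 1399221*(1/11505910614464) - 3140254*(-1/3629607) = 1399221/11505910614464 + 3140254/3629607 = 36131486909335370003/41761933707632835648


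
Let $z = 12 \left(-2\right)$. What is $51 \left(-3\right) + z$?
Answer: $-177$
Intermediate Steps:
$z = -24$
$51 \left(-3\right) + z = 51 \left(-3\right) - 24 = -153 - 24 = -177$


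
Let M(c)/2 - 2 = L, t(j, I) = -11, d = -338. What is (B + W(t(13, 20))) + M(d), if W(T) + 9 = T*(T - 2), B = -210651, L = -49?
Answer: -210611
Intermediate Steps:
M(c) = -94 (M(c) = 4 + 2*(-49) = 4 - 98 = -94)
W(T) = -9 + T*(-2 + T) (W(T) = -9 + T*(T - 2) = -9 + T*(-2 + T))
(B + W(t(13, 20))) + M(d) = (-210651 + (-9 + (-11)² - 2*(-11))) - 94 = (-210651 + (-9 + 121 + 22)) - 94 = (-210651 + 134) - 94 = -210517 - 94 = -210611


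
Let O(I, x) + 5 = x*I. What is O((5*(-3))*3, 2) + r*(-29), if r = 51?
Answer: -1574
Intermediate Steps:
O(I, x) = -5 + I*x (O(I, x) = -5 + x*I = -5 + I*x)
O((5*(-3))*3, 2) + r*(-29) = (-5 + ((5*(-3))*3)*2) + 51*(-29) = (-5 - 15*3*2) - 1479 = (-5 - 45*2) - 1479 = (-5 - 90) - 1479 = -95 - 1479 = -1574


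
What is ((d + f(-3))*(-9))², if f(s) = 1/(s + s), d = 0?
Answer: 9/4 ≈ 2.2500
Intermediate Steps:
f(s) = 1/(2*s)
((d + f(-3))*(-9))² = ((0 + (½)/(-3))*(-9))² = ((0 + (½)*(-⅓))*(-9))² = ((0 - ⅙)*(-9))² = (-⅙*(-9))² = (3/2)² = 9/4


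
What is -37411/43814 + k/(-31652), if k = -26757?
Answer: -310573/36494756 ≈ -0.0085101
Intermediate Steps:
-37411/43814 + k/(-31652) = -37411/43814 - 26757/(-31652) = -37411*1/43814 - 26757*(-1/31652) = -1969/2306 + 26757/31652 = -310573/36494756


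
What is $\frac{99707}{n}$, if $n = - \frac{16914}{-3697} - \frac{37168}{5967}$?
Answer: $- \frac{2199536320293}{36484258} \approx -60287.0$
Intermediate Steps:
$n = - \frac{36484258}{22059999}$ ($n = \left(-16914\right) \left(- \frac{1}{3697}\right) - \frac{37168}{5967} = \frac{16914}{3697} - \frac{37168}{5967} = - \frac{36484258}{22059999} \approx -1.6539$)
$\frac{99707}{n} = \frac{99707}{- \frac{36484258}{22059999}} = 99707 \left(- \frac{22059999}{36484258}\right) = - \frac{2199536320293}{36484258}$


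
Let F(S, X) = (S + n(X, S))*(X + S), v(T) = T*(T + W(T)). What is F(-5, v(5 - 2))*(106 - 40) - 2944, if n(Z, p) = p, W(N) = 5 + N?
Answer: -21424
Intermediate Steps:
v(T) = T*(5 + 2*T) (v(T) = T*(T + (5 + T)) = T*(5 + 2*T))
F(S, X) = 2*S*(S + X) (F(S, X) = (S + S)*(X + S) = (2*S)*(S + X) = 2*S*(S + X))
F(-5, v(5 - 2))*(106 - 40) - 2944 = (2*(-5)*(-5 + (5 - 2)*(5 + 2*(5 - 2))))*(106 - 40) - 2944 = (2*(-5)*(-5 + 3*(5 + 2*3)))*66 - 2944 = (2*(-5)*(-5 + 3*(5 + 6)))*66 - 2944 = (2*(-5)*(-5 + 3*11))*66 - 2944 = (2*(-5)*(-5 + 33))*66 - 2944 = (2*(-5)*28)*66 - 2944 = -280*66 - 2944 = -18480 - 2944 = -21424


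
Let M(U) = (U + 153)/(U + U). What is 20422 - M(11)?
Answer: 224560/11 ≈ 20415.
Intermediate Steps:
M(U) = (153 + U)/(2*U) (M(U) = (153 + U)/((2*U)) = (153 + U)*(1/(2*U)) = (153 + U)/(2*U))
20422 - M(11) = 20422 - (153 + 11)/(2*11) = 20422 - 164/(2*11) = 20422 - 1*82/11 = 20422 - 82/11 = 224560/11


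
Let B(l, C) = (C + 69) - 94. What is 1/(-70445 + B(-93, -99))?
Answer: -1/70569 ≈ -1.4171e-5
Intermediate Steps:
B(l, C) = -25 + C (B(l, C) = (69 + C) - 94 = -25 + C)
1/(-70445 + B(-93, -99)) = 1/(-70445 + (-25 - 99)) = 1/(-70445 - 124) = 1/(-70569) = -1/70569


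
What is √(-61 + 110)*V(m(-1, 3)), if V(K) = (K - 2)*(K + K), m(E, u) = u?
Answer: 42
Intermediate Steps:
V(K) = 2*K*(-2 + K) (V(K) = (-2 + K)*(2*K) = 2*K*(-2 + K))
√(-61 + 110)*V(m(-1, 3)) = √(-61 + 110)*(2*3*(-2 + 3)) = √49*(2*3*1) = 7*6 = 42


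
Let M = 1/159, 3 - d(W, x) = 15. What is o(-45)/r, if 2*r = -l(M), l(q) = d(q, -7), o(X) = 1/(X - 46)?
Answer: -1/546 ≈ -0.0018315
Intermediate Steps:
d(W, x) = -12 (d(W, x) = 3 - 1*15 = 3 - 15 = -12)
o(X) = 1/(-46 + X)
M = 1/159 ≈ 0.0062893
l(q) = -12
r = 6 (r = (-1*(-12))/2 = (1/2)*12 = 6)
o(-45)/r = 1/(-46 - 45*6) = (1/6)/(-91) = -1/91*1/6 = -1/546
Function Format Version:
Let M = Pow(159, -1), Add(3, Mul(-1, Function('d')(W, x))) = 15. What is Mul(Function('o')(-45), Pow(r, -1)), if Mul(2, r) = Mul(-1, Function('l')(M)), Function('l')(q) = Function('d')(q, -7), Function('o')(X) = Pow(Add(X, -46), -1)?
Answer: Rational(-1, 546) ≈ -0.0018315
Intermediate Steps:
Function('d')(W, x) = -12 (Function('d')(W, x) = Add(3, Mul(-1, 15)) = Add(3, -15) = -12)
Function('o')(X) = Pow(Add(-46, X), -1)
M = Rational(1, 159) ≈ 0.0062893
Function('l')(q) = -12
r = 6 (r = Mul(Rational(1, 2), Mul(-1, -12)) = Mul(Rational(1, 2), 12) = 6)
Mul(Function('o')(-45), Pow(r, -1)) = Mul(Pow(Add(-46, -45), -1), Pow(6, -1)) = Mul(Pow(-91, -1), Rational(1, 6)) = Mul(Rational(-1, 91), Rational(1, 6)) = Rational(-1, 546)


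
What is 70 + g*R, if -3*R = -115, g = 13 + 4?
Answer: 2165/3 ≈ 721.67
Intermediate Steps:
g = 17
R = 115/3 (R = -⅓*(-115) = 115/3 ≈ 38.333)
70 + g*R = 70 + 17*(115/3) = 70 + 1955/3 = 2165/3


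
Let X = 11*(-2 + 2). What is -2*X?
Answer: 0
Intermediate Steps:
X = 0 (X = 11*0 = 0)
-2*X = -2*0 = 0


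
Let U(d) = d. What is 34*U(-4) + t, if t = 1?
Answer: -135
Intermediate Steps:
34*U(-4) + t = 34*(-4) + 1 = -136 + 1 = -135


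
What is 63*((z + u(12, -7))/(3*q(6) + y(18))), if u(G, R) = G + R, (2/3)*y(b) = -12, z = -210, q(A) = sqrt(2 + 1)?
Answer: 8610/11 + 1435*sqrt(3)/11 ≈ 1008.7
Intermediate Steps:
q(A) = sqrt(3)
y(b) = -18 (y(b) = (3/2)*(-12) = -18)
63*((z + u(12, -7))/(3*q(6) + y(18))) = 63*((-210 + (12 - 7))/(3*sqrt(3) - 18)) = 63*((-210 + 5)/(-18 + 3*sqrt(3))) = 63*(-205/(-18 + 3*sqrt(3))) = -12915/(-18 + 3*sqrt(3))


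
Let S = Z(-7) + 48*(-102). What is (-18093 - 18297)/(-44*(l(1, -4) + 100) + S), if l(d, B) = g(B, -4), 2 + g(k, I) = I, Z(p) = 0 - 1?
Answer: 12130/3011 ≈ 4.0286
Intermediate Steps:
Z(p) = -1
g(k, I) = -2 + I
l(d, B) = -6 (l(d, B) = -2 - 4 = -6)
S = -4897 (S = -1 + 48*(-102) = -1 - 4896 = -4897)
(-18093 - 18297)/(-44*(l(1, -4) + 100) + S) = (-18093 - 18297)/(-44*(-6 + 100) - 4897) = -36390/(-44*94 - 4897) = -36390/(-4136 - 4897) = -36390/(-9033) = -36390*(-1/9033) = 12130/3011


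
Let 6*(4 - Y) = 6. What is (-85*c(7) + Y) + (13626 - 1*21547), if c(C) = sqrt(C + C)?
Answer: -7918 - 85*sqrt(14) ≈ -8236.0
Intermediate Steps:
c(C) = sqrt(2)*sqrt(C) (c(C) = sqrt(2*C) = sqrt(2)*sqrt(C))
Y = 3 (Y = 4 - 1/6*6 = 4 - 1 = 3)
(-85*c(7) + Y) + (13626 - 1*21547) = (-85*sqrt(2)*sqrt(7) + 3) + (13626 - 1*21547) = (-85*sqrt(14) + 3) + (13626 - 21547) = (3 - 85*sqrt(14)) - 7921 = -7918 - 85*sqrt(14)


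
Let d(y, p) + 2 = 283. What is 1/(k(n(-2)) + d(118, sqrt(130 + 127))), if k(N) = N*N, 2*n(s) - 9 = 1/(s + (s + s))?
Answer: 144/43273 ≈ 0.0033277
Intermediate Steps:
n(s) = 9/2 + 1/(6*s) (n(s) = 9/2 + 1/(2*(s + (s + s))) = 9/2 + 1/(2*(s + 2*s)) = 9/2 + 1/(2*((3*s))) = 9/2 + (1/(3*s))/2 = 9/2 + 1/(6*s))
k(N) = N**2
d(y, p) = 281 (d(y, p) = -2 + 283 = 281)
1/(k(n(-2)) + d(118, sqrt(130 + 127))) = 1/(((1/6)*(1 + 27*(-2))/(-2))**2 + 281) = 1/(((1/6)*(-1/2)*(1 - 54))**2 + 281) = 1/(((1/6)*(-1/2)*(-53))**2 + 281) = 1/((53/12)**2 + 281) = 1/(2809/144 + 281) = 1/(43273/144) = 144/43273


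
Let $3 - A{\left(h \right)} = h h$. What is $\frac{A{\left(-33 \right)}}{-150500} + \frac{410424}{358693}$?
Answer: $\frac{31079176299}{26991648250} \approx 1.1514$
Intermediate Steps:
$A{\left(h \right)} = 3 - h^{2}$ ($A{\left(h \right)} = 3 - h h = 3 - h^{2}$)
$\frac{A{\left(-33 \right)}}{-150500} + \frac{410424}{358693} = \frac{3 - \left(-33\right)^{2}}{-150500} + \frac{410424}{358693} = \left(3 - 1089\right) \left(- \frac{1}{150500}\right) + 410424 \cdot \frac{1}{358693} = \left(3 - 1089\right) \left(- \frac{1}{150500}\right) + \frac{410424}{358693} = \left(-1086\right) \left(- \frac{1}{150500}\right) + \frac{410424}{358693} = \frac{543}{75250} + \frac{410424}{358693} = \frac{31079176299}{26991648250}$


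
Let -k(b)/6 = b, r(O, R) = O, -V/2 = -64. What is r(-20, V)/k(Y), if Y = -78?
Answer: -5/117 ≈ -0.042735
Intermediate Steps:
V = 128 (V = -2*(-64) = 128)
k(b) = -6*b
r(-20, V)/k(Y) = -20/((-6*(-78))) = -20/468 = -20*1/468 = -5/117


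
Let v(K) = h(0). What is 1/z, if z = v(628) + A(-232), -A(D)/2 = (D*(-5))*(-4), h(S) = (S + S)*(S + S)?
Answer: 1/9280 ≈ 0.00010776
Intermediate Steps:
h(S) = 4*S**2 (h(S) = (2*S)*(2*S) = 4*S**2)
A(D) = -40*D (A(D) = -2*D*(-5)*(-4) = -2*(-5*D)*(-4) = -40*D)
v(K) = 0 (v(K) = 4*0**2 = 4*0 = 0)
z = 9280 (z = 0 - 40*(-232) = 0 + 9280 = 9280)
1/z = 1/9280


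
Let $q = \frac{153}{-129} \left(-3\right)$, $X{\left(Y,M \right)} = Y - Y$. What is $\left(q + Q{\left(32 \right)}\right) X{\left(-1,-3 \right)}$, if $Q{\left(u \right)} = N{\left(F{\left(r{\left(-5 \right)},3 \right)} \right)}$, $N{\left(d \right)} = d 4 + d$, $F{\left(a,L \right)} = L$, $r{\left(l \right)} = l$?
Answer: $0$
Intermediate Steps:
$X{\left(Y,M \right)} = 0$
$q = \frac{153}{43}$ ($q = 153 \left(- \frac{1}{129}\right) \left(-3\right) = \left(- \frac{51}{43}\right) \left(-3\right) = \frac{153}{43} \approx 3.5581$)
$N{\left(d \right)} = 5 d$ ($N{\left(d \right)} = 4 d + d = 5 d$)
$Q{\left(u \right)} = 15$ ($Q{\left(u \right)} = 5 \cdot 3 = 15$)
$\left(q + Q{\left(32 \right)}\right) X{\left(-1,-3 \right)} = \left(\frac{153}{43} + 15\right) 0 = \frac{798}{43} \cdot 0 = 0$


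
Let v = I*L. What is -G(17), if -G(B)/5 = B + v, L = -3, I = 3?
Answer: 40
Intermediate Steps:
v = -9 (v = 3*(-3) = -9)
G(B) = 45 - 5*B (G(B) = -5*(B - 9) = -5*(-9 + B) = 45 - 5*B)
-G(17) = -(45 - 5*17) = -(45 - 85) = -1*(-40) = 40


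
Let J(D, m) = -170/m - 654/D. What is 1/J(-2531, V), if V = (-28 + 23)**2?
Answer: -12655/82784 ≈ -0.15287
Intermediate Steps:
V = 25 (V = (-5)**2 = 25)
J(D, m) = -654/D - 170/m
1/J(-2531, V) = 1/(-654/(-2531) - 170/25) = 1/(-654*(-1/2531) - 170*1/25) = 1/(654/2531 - 34/5) = 1/(-82784/12655) = -12655/82784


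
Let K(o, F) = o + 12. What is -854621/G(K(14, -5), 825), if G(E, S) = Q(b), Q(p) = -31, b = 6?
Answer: 854621/31 ≈ 27568.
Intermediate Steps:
K(o, F) = 12 + o
G(E, S) = -31
-854621/G(K(14, -5), 825) = -854621/(-31) = -854621*(-1/31) = 854621/31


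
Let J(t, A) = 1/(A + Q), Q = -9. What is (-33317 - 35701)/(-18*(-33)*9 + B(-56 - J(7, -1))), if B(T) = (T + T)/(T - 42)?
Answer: -33784311/2617426 ≈ -12.907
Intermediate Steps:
J(t, A) = 1/(-9 + A) (J(t, A) = 1/(A - 9) = 1/(-9 + A))
B(T) = 2*T/(-42 + T) (B(T) = (2*T)/(-42 + T) = 2*T/(-42 + T))
(-33317 - 35701)/(-18*(-33)*9 + B(-56 - J(7, -1))) = (-33317 - 35701)/(-18*(-33)*9 + 2*(-56 - 1/(-9 - 1))/(-42 + (-56 - 1/(-9 - 1)))) = -69018/(594*9 + 2*(-56 - 1/(-10))/(-42 + (-56 - 1/(-10)))) = -69018/(5346 + 2*(-56 - 1*(-⅒))/(-42 + (-56 - 1*(-⅒)))) = -69018/(5346 + 2*(-56 + ⅒)/(-42 + (-56 + ⅒))) = -69018/(5346 + 2*(-559/10)/(-42 - 559/10)) = -69018/(5346 + 2*(-559/10)/(-979/10)) = -69018/(5346 + 2*(-559/10)*(-10/979)) = -69018/(5346 + 1118/979) = -69018/5234852/979 = -69018*979/5234852 = -33784311/2617426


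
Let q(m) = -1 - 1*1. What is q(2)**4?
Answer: 16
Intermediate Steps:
q(m) = -2 (q(m) = -1 - 1 = -2)
q(2)**4 = (-2)**4 = 16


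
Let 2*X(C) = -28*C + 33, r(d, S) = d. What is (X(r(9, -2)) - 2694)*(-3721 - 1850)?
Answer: 31236597/2 ≈ 1.5618e+7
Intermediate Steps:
X(C) = 33/2 - 14*C (X(C) = (-28*C + 33)/2 = (33 - 28*C)/2 = 33/2 - 14*C)
(X(r(9, -2)) - 2694)*(-3721 - 1850) = ((33/2 - 14*9) - 2694)*(-3721 - 1850) = ((33/2 - 126) - 2694)*(-5571) = (-219/2 - 2694)*(-5571) = -5607/2*(-5571) = 31236597/2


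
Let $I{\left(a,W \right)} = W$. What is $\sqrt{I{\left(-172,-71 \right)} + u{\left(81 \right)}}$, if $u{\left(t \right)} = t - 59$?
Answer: $7 i \approx 7.0 i$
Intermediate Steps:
$u{\left(t \right)} = -59 + t$
$\sqrt{I{\left(-172,-71 \right)} + u{\left(81 \right)}} = \sqrt{-71 + \left(-59 + 81\right)} = \sqrt{-71 + 22} = \sqrt{-49} = 7 i$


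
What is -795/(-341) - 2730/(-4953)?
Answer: 124835/43307 ≈ 2.8826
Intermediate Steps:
-795/(-341) - 2730/(-4953) = -795*(-1/341) - 2730*(-1/4953) = 795/341 + 70/127 = 124835/43307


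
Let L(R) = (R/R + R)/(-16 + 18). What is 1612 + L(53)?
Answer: 1639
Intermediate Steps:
L(R) = ½ + R/2 (L(R) = (1 + R)/2 = (1 + R)*(½) = ½ + R/2)
1612 + L(53) = 1612 + (½ + (½)*53) = 1612 + (½ + 53/2) = 1612 + 27 = 1639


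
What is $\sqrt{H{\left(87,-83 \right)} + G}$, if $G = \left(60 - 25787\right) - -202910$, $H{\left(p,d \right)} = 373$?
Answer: $2 \sqrt{44389} \approx 421.37$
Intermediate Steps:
$G = 177183$ ($G = \left(60 - 25787\right) + 202910 = -25727 + 202910 = 177183$)
$\sqrt{H{\left(87,-83 \right)} + G} = \sqrt{373 + 177183} = \sqrt{177556} = 2 \sqrt{44389}$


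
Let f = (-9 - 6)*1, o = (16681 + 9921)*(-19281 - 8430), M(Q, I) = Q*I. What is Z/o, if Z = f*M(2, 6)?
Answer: 10/40953779 ≈ 2.4418e-7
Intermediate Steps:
M(Q, I) = I*Q
o = -737168022 (o = 26602*(-27711) = -737168022)
f = -15 (f = -15*1 = -15)
Z = -180 (Z = -90*2 = -15*12 = -180)
Z/o = -180/(-737168022) = -180*(-1/737168022) = 10/40953779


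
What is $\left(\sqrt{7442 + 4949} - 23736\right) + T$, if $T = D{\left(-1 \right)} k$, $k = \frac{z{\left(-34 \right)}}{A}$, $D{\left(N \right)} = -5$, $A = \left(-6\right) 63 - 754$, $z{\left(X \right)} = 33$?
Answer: $- \frac{26868987}{1132} + \sqrt{12391} \approx -23625.0$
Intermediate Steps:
$A = -1132$ ($A = -378 - 754 = -1132$)
$k = - \frac{33}{1132}$ ($k = \frac{33}{-1132} = 33 \left(- \frac{1}{1132}\right) = - \frac{33}{1132} \approx -0.029152$)
$T = \frac{165}{1132}$ ($T = \left(-5\right) \left(- \frac{33}{1132}\right) = \frac{165}{1132} \approx 0.14576$)
$\left(\sqrt{7442 + 4949} - 23736\right) + T = \left(\sqrt{7442 + 4949} - 23736\right) + \frac{165}{1132} = \left(\sqrt{12391} - 23736\right) + \frac{165}{1132} = \left(-23736 + \sqrt{12391}\right) + \frac{165}{1132} = - \frac{26868987}{1132} + \sqrt{12391}$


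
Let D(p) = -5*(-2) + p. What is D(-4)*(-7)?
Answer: -42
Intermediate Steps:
D(p) = 10 + p
D(-4)*(-7) = (10 - 4)*(-7) = 6*(-7) = -42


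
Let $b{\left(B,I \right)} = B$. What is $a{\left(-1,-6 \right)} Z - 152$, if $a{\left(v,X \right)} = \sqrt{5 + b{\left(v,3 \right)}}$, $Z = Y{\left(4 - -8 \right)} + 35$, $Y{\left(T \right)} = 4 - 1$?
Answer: $-76$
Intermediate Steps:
$Y{\left(T \right)} = 3$ ($Y{\left(T \right)} = 4 - 1 = 3$)
$Z = 38$ ($Z = 3 + 35 = 38$)
$a{\left(v,X \right)} = \sqrt{5 + v}$
$a{\left(-1,-6 \right)} Z - 152 = \sqrt{5 - 1} \cdot 38 - 152 = \sqrt{4} \cdot 38 - 152 = 2 \cdot 38 - 152 = 76 - 152 = -76$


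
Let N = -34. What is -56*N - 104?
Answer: 1800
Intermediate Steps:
-56*N - 104 = -56*(-34) - 104 = 1904 - 104 = 1800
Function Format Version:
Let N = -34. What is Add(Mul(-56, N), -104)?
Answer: 1800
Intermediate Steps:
Add(Mul(-56, N), -104) = Add(Mul(-56, -34), -104) = Add(1904, -104) = 1800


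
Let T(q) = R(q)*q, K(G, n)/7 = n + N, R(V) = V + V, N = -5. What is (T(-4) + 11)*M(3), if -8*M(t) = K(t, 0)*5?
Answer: 7525/8 ≈ 940.63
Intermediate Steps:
R(V) = 2*V
K(G, n) = -35 + 7*n (K(G, n) = 7*(n - 5) = 7*(-5 + n) = -35 + 7*n)
T(q) = 2*q² (T(q) = (2*q)*q = 2*q²)
M(t) = 175/8 (M(t) = -(-35 + 7*0)*5/8 = -(-35 + 0)*5/8 = -(-35)*5/8 = -⅛*(-175) = 175/8)
(T(-4) + 11)*M(3) = (2*(-4)² + 11)*(175/8) = (2*16 + 11)*(175/8) = (32 + 11)*(175/8) = 43*(175/8) = 7525/8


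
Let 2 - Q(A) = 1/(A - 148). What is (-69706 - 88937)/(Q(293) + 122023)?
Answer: -23003235/17693624 ≈ -1.3001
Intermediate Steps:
Q(A) = 2 - 1/(-148 + A) (Q(A) = 2 - 1/(A - 148) = 2 - 1/(-148 + A))
(-69706 - 88937)/(Q(293) + 122023) = (-69706 - 88937)/((-297 + 2*293)/(-148 + 293) + 122023) = -158643/((-297 + 586)/145 + 122023) = -158643/((1/145)*289 + 122023) = -158643/(289/145 + 122023) = -158643/17693624/145 = -158643*145/17693624 = -23003235/17693624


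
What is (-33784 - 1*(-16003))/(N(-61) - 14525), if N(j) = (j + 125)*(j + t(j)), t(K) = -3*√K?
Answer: 36409561/37986305 - 379328*I*√61/37986305 ≈ 0.95849 - 0.077992*I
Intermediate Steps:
N(j) = (125 + j)*(j - 3*√j) (N(j) = (j + 125)*(j - 3*√j) = (125 + j)*(j - 3*√j))
(-33784 - 1*(-16003))/(N(-61) - 14525) = (-33784 - 1*(-16003))/(((-61)² - 375*I*√61 - (-183)*I*√61 + 125*(-61)) - 14525) = (-33784 + 16003)/((3721 - 375*I*√61 - (-183)*I*√61 - 7625) - 14525) = -17781/((3721 - 375*I*√61 + 183*I*√61 - 7625) - 14525) = -17781/((-3904 - 192*I*√61) - 14525) = -17781/(-18429 - 192*I*√61)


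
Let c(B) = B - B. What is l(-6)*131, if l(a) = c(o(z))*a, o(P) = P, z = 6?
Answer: 0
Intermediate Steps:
c(B) = 0
l(a) = 0 (l(a) = 0*a = 0)
l(-6)*131 = 0*131 = 0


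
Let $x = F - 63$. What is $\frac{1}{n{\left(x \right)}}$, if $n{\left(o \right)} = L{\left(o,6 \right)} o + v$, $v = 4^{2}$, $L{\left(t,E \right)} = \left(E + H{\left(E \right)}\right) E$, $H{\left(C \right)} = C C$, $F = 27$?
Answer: $- \frac{1}{9056} \approx -0.00011042$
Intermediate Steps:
$H{\left(C \right)} = C^{2}$
$L{\left(t,E \right)} = E \left(E + E^{2}\right)$ ($L{\left(t,E \right)} = \left(E + E^{2}\right) E = E \left(E + E^{2}\right)$)
$v = 16$
$x = -36$ ($x = 27 - 63 = -36$)
$n{\left(o \right)} = 16 + 252 o$ ($n{\left(o \right)} = 6^{2} \left(1 + 6\right) o + 16 = 36 \cdot 7 o + 16 = 252 o + 16 = 16 + 252 o$)
$\frac{1}{n{\left(x \right)}} = \frac{1}{16 + 252 \left(-36\right)} = \frac{1}{16 - 9072} = \frac{1}{-9056} = - \frac{1}{9056}$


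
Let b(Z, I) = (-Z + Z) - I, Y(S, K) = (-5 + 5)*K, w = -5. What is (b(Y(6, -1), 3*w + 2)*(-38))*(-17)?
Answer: 8398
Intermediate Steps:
Y(S, K) = 0 (Y(S, K) = 0*K = 0)
b(Z, I) = -I (b(Z, I) = 0 - I = -I)
(b(Y(6, -1), 3*w + 2)*(-38))*(-17) = (-(3*(-5) + 2)*(-38))*(-17) = (-(-15 + 2)*(-38))*(-17) = (-1*(-13)*(-38))*(-17) = (13*(-38))*(-17) = -494*(-17) = 8398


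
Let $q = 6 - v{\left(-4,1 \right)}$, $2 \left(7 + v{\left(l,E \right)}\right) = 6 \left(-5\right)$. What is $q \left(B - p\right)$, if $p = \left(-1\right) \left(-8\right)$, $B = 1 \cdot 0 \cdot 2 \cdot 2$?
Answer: $-224$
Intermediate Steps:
$B = 0$ ($B = 0 \cdot 4 = 0$)
$v{\left(l,E \right)} = -22$ ($v{\left(l,E \right)} = -7 + \frac{6 \left(-5\right)}{2} = -7 + \frac{1}{2} \left(-30\right) = -7 - 15 = -22$)
$q = 28$ ($q = 6 - -22 = 6 + 22 = 28$)
$p = 8$
$q \left(B - p\right) = 28 \left(0 - 8\right) = 28 \left(-8\right) = -224$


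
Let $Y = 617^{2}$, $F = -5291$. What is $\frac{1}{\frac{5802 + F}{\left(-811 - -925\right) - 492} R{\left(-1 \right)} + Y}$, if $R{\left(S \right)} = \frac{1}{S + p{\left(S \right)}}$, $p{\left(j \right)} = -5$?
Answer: $\frac{324}{123343309} \approx 2.6268 \cdot 10^{-6}$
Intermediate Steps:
$R{\left(S \right)} = \frac{1}{-5 + S}$ ($R{\left(S \right)} = \frac{1}{S - 5} = \frac{1}{-5 + S}$)
$Y = 380689$
$\frac{1}{\frac{5802 + F}{\left(-811 - -925\right) - 492} R{\left(-1 \right)} + Y} = \frac{1}{\frac{\left(5802 - 5291\right) \frac{1}{\left(-811 - -925\right) - 492}}{-5 - 1} + 380689} = \frac{1}{\frac{511 \frac{1}{\left(-811 + 925\right) - 492}}{-6} + 380689} = \frac{1}{\frac{511}{114 - 492} \left(- \frac{1}{6}\right) + 380689} = \frac{1}{\frac{511}{-378} \left(- \frac{1}{6}\right) + 380689} = \frac{1}{511 \left(- \frac{1}{378}\right) \left(- \frac{1}{6}\right) + 380689} = \frac{1}{\left(- \frac{73}{54}\right) \left(- \frac{1}{6}\right) + 380689} = \frac{1}{\frac{73}{324} + 380689} = \frac{1}{\frac{123343309}{324}} = \frac{324}{123343309}$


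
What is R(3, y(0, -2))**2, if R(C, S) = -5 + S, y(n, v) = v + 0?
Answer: 49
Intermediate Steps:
y(n, v) = v
R(3, y(0, -2))**2 = (-5 - 2)**2 = (-7)**2 = 49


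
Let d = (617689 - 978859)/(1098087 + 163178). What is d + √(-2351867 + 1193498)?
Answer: -72234/252253 + I*√1158369 ≈ -0.28636 + 1076.3*I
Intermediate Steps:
d = -72234/252253 (d = -361170/1261265 = -361170*1/1261265 = -72234/252253 ≈ -0.28636)
d + √(-2351867 + 1193498) = -72234/252253 + √(-2351867 + 1193498) = -72234/252253 + √(-1158369) = -72234/252253 + I*√1158369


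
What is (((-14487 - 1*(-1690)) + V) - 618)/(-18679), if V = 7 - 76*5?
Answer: 13788/18679 ≈ 0.73816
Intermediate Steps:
V = -373 (V = 7 - 380 = -373)
(((-14487 - 1*(-1690)) + V) - 618)/(-18679) = (((-14487 - 1*(-1690)) - 373) - 618)/(-18679) = (((-14487 + 1690) - 373) - 618)*(-1/18679) = ((-12797 - 373) - 618)*(-1/18679) = (-13170 - 618)*(-1/18679) = -13788*(-1/18679) = 13788/18679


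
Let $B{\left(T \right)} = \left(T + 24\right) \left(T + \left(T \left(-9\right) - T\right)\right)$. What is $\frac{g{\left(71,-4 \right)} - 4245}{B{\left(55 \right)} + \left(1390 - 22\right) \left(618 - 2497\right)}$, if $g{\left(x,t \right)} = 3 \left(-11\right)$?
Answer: $\frac{1426}{869859} \approx 0.0016393$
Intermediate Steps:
$g{\left(x,t \right)} = -33$
$B{\left(T \right)} = - 9 T \left(24 + T\right)$ ($B{\left(T \right)} = \left(24 + T\right) \left(T - 10 T\right) = \left(24 + T\right) \left(- 9 T\right) = - 9 T \left(24 + T\right)$)
$\frac{g{\left(71,-4 \right)} - 4245}{B{\left(55 \right)} + \left(1390 - 22\right) \left(618 - 2497\right)} = \frac{-33 - 4245}{\left(-9\right) 55 \left(24 + 55\right) + \left(1390 - 22\right) \left(618 - 2497\right)} = - \frac{4278}{\left(-9\right) 55 \cdot 79 + 1368 \left(-1879\right)} = - \frac{4278}{-39105 - 2570472} = - \frac{4278}{-2609577} = \left(-4278\right) \left(- \frac{1}{2609577}\right) = \frac{1426}{869859}$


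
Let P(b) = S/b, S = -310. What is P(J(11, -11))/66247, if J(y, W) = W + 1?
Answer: 1/2137 ≈ 0.00046795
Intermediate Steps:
J(y, W) = 1 + W
P(b) = -310/b
P(J(11, -11))/66247 = -310/(1 - 11)/66247 = -310/(-10)*(1/66247) = -310*(-⅒)*(1/66247) = 31*(1/66247) = 1/2137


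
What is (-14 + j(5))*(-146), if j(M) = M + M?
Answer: 584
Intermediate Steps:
j(M) = 2*M
(-14 + j(5))*(-146) = (-14 + 2*5)*(-146) = (-14 + 10)*(-146) = -4*(-146) = 584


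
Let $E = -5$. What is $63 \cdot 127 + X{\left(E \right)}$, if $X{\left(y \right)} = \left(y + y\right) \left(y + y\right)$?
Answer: $8101$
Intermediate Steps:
$X{\left(y \right)} = 4 y^{2}$ ($X{\left(y \right)} = 2 y 2 y = 4 y^{2}$)
$63 \cdot 127 + X{\left(E \right)} = 63 \cdot 127 + 4 \left(-5\right)^{2} = 8001 + 4 \cdot 25 = 8001 + 100 = 8101$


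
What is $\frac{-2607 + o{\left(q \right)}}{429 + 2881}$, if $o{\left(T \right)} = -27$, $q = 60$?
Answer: $- \frac{1317}{1655} \approx -0.79577$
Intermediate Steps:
$\frac{-2607 + o{\left(q \right)}}{429 + 2881} = \frac{-2607 - 27}{429 + 2881} = - \frac{2634}{3310} = \left(-2634\right) \frac{1}{3310} = - \frac{1317}{1655}$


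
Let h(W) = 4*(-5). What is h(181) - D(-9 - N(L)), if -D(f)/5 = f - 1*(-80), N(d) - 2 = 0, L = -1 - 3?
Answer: 325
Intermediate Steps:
L = -4
N(d) = 2 (N(d) = 2 + 0 = 2)
h(W) = -20
D(f) = -400 - 5*f (D(f) = -5*(f - 1*(-80)) = -5*(f + 80) = -5*(80 + f) = -400 - 5*f)
h(181) - D(-9 - N(L)) = -20 - (-400 - 5*(-9 - 1*2)) = -20 - (-400 - 5*(-9 - 2)) = -20 - (-400 - 5*(-11)) = -20 - (-400 + 55) = -20 - 1*(-345) = -20 + 345 = 325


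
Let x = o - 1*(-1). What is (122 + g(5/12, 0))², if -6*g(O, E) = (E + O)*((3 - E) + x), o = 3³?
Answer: 74459641/5184 ≈ 14363.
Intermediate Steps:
o = 27
x = 28 (x = 27 - 1*(-1) = 27 + 1 = 28)
g(O, E) = -(31 - E)*(E + O)/6 (g(O, E) = -(E + O)*((3 - E) + 28)/6 = -(E + O)*(31 - E)/6 = -(31 - E)*(E + O)/6)
(122 + g(5/12, 0))² = (122 + (-31/6*0 - 155/(6*12) + (⅙)*0² + (⅙)*0*(5/12)))² = (122 + (0 - 155/(6*12) + (⅙)*0 + (⅙)*0*(5*(1/12))))² = (122 + (0 - 31/6*5/12 + 0 + (⅙)*0*(5/12)))² = (122 + (0 - 155/72 + 0 + 0))² = (122 - 155/72)² = (8629/72)² = 74459641/5184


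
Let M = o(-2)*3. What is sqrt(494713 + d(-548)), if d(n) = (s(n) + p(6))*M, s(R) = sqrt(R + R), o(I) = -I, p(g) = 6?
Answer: sqrt(494749 + 12*I*sqrt(274)) ≈ 703.38 + 0.141*I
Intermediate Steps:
s(R) = sqrt(2)*sqrt(R) (s(R) = sqrt(2*R) = sqrt(2)*sqrt(R))
M = 6 (M = -1*(-2)*3 = 2*3 = 6)
d(n) = 36 + 6*sqrt(2)*sqrt(n) (d(n) = (sqrt(2)*sqrt(n) + 6)*6 = (6 + sqrt(2)*sqrt(n))*6 = 36 + 6*sqrt(2)*sqrt(n))
sqrt(494713 + d(-548)) = sqrt(494713 + (36 + 6*sqrt(2)*sqrt(-548))) = sqrt(494713 + (36 + 6*sqrt(2)*(2*I*sqrt(137)))) = sqrt(494713 + (36 + 12*I*sqrt(274))) = sqrt(494749 + 12*I*sqrt(274))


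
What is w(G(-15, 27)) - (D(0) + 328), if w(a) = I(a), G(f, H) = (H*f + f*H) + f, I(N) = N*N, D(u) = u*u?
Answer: 680297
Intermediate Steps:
D(u) = u²
I(N) = N²
G(f, H) = f + 2*H*f (G(f, H) = (H*f + H*f) + f = 2*H*f + f = f + 2*H*f)
w(a) = a²
w(G(-15, 27)) - (D(0) + 328) = (-15*(1 + 2*27))² - (0² + 328) = (-15*(1 + 54))² - (0 + 328) = (-15*55)² - 328 = (-825)² - 1*328 = 680625 - 328 = 680297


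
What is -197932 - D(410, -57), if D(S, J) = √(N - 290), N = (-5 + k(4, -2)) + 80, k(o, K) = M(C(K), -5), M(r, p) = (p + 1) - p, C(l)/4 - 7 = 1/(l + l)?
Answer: -197932 - I*√214 ≈ -1.9793e+5 - 14.629*I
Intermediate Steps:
C(l) = 28 + 2/l (C(l) = 28 + 4/(l + l) = 28 + 4/((2*l)) = 28 + 4*(1/(2*l)) = 28 + 2/l)
M(r, p) = 1 (M(r, p) = (1 + p) - p = 1)
k(o, K) = 1
N = 76 (N = (-5 + 1) + 80 = -4 + 80 = 76)
D(S, J) = I*√214 (D(S, J) = √(76 - 290) = √(-214) = I*√214)
-197932 - D(410, -57) = -197932 - I*√214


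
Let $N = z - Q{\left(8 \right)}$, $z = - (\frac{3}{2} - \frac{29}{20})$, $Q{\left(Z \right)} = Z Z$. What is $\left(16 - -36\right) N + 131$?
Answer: $- \frac{15998}{5} \approx -3199.6$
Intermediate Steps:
$Q{\left(Z \right)} = Z^{2}$
$z = - \frac{1}{20}$ ($z = - (3 \cdot \frac{1}{2} - \frac{29}{20}) = - (\frac{3}{2} - \frac{29}{20}) = \left(-1\right) \frac{1}{20} = - \frac{1}{20} \approx -0.05$)
$N = - \frac{1281}{20}$ ($N = - \frac{1}{20} - 8^{2} = - \frac{1}{20} - 64 = - \frac{1281}{20} \approx -64.05$)
$\left(16 - -36\right) N + 131 = \left(16 - -36\right) \left(- \frac{1281}{20}\right) + 131 = \left(16 + 36\right) \left(- \frac{1281}{20}\right) + 131 = 52 \left(- \frac{1281}{20}\right) + 131 = - \frac{16653}{5} + 131 = - \frac{15998}{5}$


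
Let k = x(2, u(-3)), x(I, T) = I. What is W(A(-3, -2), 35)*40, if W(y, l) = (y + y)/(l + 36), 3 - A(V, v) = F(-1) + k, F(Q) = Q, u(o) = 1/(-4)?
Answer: 160/71 ≈ 2.2535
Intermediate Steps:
u(o) = -¼
k = 2
A(V, v) = 2 (A(V, v) = 3 - (-1 + 2) = 3 - 1*1 = 3 - 1 = 2)
W(y, l) = 2*y/(36 + l) (W(y, l) = (2*y)/(36 + l) = 2*y/(36 + l))
W(A(-3, -2), 35)*40 = (2*2/(36 + 35))*40 = (2*2/71)*40 = (2*2*(1/71))*40 = (4/71)*40 = 160/71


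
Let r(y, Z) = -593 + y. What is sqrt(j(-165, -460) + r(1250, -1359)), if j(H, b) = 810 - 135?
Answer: 6*sqrt(37) ≈ 36.497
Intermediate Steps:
j(H, b) = 675
sqrt(j(-165, -460) + r(1250, -1359)) = sqrt(675 + (-593 + 1250)) = sqrt(675 + 657) = sqrt(1332) = 6*sqrt(37)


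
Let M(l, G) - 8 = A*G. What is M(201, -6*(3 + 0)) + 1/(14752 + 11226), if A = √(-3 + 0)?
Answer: 207825/25978 - 18*I*√3 ≈ 8.0 - 31.177*I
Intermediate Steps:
A = I*√3 (A = √(-3) = I*√3 ≈ 1.732*I)
M(l, G) = 8 + I*G*√3 (M(l, G) = 8 + (I*√3)*G = 8 + I*G*√3)
M(201, -6*(3 + 0)) + 1/(14752 + 11226) = (8 + I*(-6*(3 + 0))*√3) + 1/(14752 + 11226) = (8 + I*(-6*3)*√3) + 1/25978 = (8 + I*(-18)*√3) + 1/25978 = (8 - 18*I*√3) + 1/25978 = 207825/25978 - 18*I*√3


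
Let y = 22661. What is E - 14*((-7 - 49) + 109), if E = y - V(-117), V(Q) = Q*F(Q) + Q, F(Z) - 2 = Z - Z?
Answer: 22270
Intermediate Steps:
F(Z) = 2 (F(Z) = 2 + (Z - Z) = 2 + 0 = 2)
V(Q) = 3*Q (V(Q) = Q*2 + Q = 2*Q + Q = 3*Q)
E = 23012 (E = 22661 - 3*(-117) = 22661 - 1*(-351) = 22661 + 351 = 23012)
E - 14*((-7 - 49) + 109) = 23012 - 14*((-7 - 49) + 109) = 23012 - 14*(-56 + 109) = 23012 - 14*53 = 23012 - 1*742 = 23012 - 742 = 22270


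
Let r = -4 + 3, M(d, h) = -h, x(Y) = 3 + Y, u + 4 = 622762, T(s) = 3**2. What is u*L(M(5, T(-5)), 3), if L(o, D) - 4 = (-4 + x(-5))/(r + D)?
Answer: 622758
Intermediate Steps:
T(s) = 9
u = 622758 (u = -4 + 622762 = 622758)
r = -1
L(o, D) = 4 - 6/(-1 + D) (L(o, D) = 4 + (-4 + (3 - 5))/(-1 + D) = 4 + (-4 - 2)/(-1 + D) = 4 - 6/(-1 + D))
u*L(M(5, T(-5)), 3) = 622758*(2*(-5 + 2*3)/(-1 + 3)) = 622758*(2*(-5 + 6)/2) = 622758*(2*(1/2)*1) = 622758*1 = 622758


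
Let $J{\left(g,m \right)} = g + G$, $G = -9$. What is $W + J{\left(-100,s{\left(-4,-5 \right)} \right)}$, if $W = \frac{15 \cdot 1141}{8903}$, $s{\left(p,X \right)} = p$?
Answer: $- \frac{953312}{8903} \approx -107.08$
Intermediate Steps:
$J{\left(g,m \right)} = -9 + g$ ($J{\left(g,m \right)} = g - 9 = -9 + g$)
$W = \frac{17115}{8903}$ ($W = 17115 \cdot \frac{1}{8903} = \frac{17115}{8903} \approx 1.9224$)
$W + J{\left(-100,s{\left(-4,-5 \right)} \right)} = \frac{17115}{8903} - 109 = - \frac{953312}{8903}$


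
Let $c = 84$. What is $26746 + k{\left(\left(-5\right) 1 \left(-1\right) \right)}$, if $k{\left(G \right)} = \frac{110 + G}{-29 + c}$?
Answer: $\frac{294229}{11} \approx 26748.0$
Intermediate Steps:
$k{\left(G \right)} = 2 + \frac{G}{55}$ ($k{\left(G \right)} = \frac{110 + G}{-29 + 84} = \frac{110 + G}{55} = \left(110 + G\right) \frac{1}{55} = 2 + \frac{G}{55}$)
$26746 + k{\left(\left(-5\right) 1 \left(-1\right) \right)} = 26746 + \left(2 + \frac{\left(-5\right) 1 \left(-1\right)}{55}\right) = 26746 + \left(2 + \frac{\left(-5\right) \left(-1\right)}{55}\right) = 26746 + \left(2 + \frac{1}{55} \cdot 5\right) = 26746 + \left(2 + \frac{1}{11}\right) = 26746 + \frac{23}{11} = \frac{294229}{11}$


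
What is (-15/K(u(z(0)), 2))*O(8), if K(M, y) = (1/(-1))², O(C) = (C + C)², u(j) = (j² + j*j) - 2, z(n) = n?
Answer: -3840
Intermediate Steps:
u(j) = -2 + 2*j² (u(j) = (j² + j²) - 2 = 2*j² - 2 = -2 + 2*j²)
O(C) = 4*C² (O(C) = (2*C)² = 4*C²)
K(M, y) = 1 (K(M, y) = (-1)² = 1)
(-15/K(u(z(0)), 2))*O(8) = (-15/1)*(4*8²) = (-15*1)*(4*64) = -15*256 = -3840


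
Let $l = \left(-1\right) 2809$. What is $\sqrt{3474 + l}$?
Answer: $\sqrt{665} \approx 25.788$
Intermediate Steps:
$l = -2809$
$\sqrt{3474 + l} = \sqrt{3474 - 2809} = \sqrt{665}$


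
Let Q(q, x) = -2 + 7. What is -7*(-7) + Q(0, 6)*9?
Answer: 94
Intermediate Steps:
Q(q, x) = 5
-7*(-7) + Q(0, 6)*9 = -7*(-7) + 5*9 = 49 + 45 = 94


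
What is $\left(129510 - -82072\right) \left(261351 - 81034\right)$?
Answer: $38151831494$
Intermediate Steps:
$\left(129510 - -82072\right) \left(261351 - 81034\right) = \left(129510 + 82072\right) 180317 = 211582 \cdot 180317 = 38151831494$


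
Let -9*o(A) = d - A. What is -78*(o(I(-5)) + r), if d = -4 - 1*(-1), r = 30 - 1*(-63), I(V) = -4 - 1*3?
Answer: -21658/3 ≈ -7219.3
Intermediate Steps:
I(V) = -7 (I(V) = -4 - 3 = -7)
r = 93 (r = 30 + 63 = 93)
d = -3 (d = -4 + 1 = -3)
o(A) = ⅓ + A/9 (o(A) = -(-3 - A)/9 = ⅓ + A/9)
-78*(o(I(-5)) + r) = -78*((⅓ + (⅑)*(-7)) + 93) = -78*((⅓ - 7/9) + 93) = -78*(-4/9 + 93) = -78*833/9 = -21658/3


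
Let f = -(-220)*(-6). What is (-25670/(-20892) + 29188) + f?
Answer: 291121963/10446 ≈ 27869.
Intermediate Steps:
f = -1320 (f = -22*60 = -1320)
(-25670/(-20892) + 29188) + f = (-25670/(-20892) + 29188) - 1320 = (-25670*(-1/20892) + 29188) - 1320 = (12835/10446 + 29188) - 1320 = 304910683/10446 - 1320 = 291121963/10446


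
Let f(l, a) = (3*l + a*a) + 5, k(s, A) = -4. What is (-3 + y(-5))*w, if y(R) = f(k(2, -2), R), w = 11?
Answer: 165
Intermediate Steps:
f(l, a) = 5 + a**2 + 3*l (f(l, a) = (3*l + a**2) + 5 = (a**2 + 3*l) + 5 = 5 + a**2 + 3*l)
y(R) = -7 + R**2 (y(R) = 5 + R**2 + 3*(-4) = 5 + R**2 - 12 = -7 + R**2)
(-3 + y(-5))*w = (-3 + (-7 + (-5)**2))*11 = (-3 + (-7 + 25))*11 = (-3 + 18)*11 = 15*11 = 165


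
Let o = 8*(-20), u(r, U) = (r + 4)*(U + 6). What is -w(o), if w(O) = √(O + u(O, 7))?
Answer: -2*I*√547 ≈ -46.776*I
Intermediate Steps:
u(r, U) = (4 + r)*(6 + U)
o = -160
w(O) = √(52 + 14*O) (w(O) = √(O + (24 + 4*7 + 6*O + 7*O)) = √(O + (24 + 28 + 6*O + 7*O)) = √(O + (52 + 13*O)) = √(52 + 14*O))
-w(o) = -√(52 + 14*(-160)) = -√(52 - 2240) = -√(-2188) = -2*I*√547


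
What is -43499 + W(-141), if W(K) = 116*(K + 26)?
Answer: -56839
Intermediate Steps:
W(K) = 3016 + 116*K (W(K) = 116*(26 + K) = 3016 + 116*K)
-43499 + W(-141) = -43499 + (3016 + 116*(-141)) = -43499 + (3016 - 16356) = -43499 - 13340 = -56839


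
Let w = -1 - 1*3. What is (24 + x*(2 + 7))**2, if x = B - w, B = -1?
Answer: 2601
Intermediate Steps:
w = -4 (w = -1 - 3 = -4)
x = 3 (x = -1 - 1*(-4) = -1 + 4 = 3)
(24 + x*(2 + 7))**2 = (24 + 3*(2 + 7))**2 = (24 + 3*9)**2 = (24 + 27)**2 = 51**2 = 2601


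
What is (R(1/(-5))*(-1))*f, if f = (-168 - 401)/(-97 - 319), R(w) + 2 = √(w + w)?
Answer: 569/208 - 569*I*√10/2080 ≈ 2.7356 - 0.86507*I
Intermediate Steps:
R(w) = -2 + √2*√w (R(w) = -2 + √(w + w) = -2 + √(2*w) = -2 + √2*√w)
f = 569/416 (f = -569/(-416) = -569*(-1/416) = 569/416 ≈ 1.3678)
(R(1/(-5))*(-1))*f = ((-2 + √2*√(1/(-5)))*(-1))*(569/416) = ((-2 + √2*√(-⅕))*(-1))*(569/416) = ((-2 + √2*(I*√5/5))*(-1))*(569/416) = ((-2 + I*√10/5)*(-1))*(569/416) = (2 - I*√10/5)*(569/416) = 569/208 - 569*I*√10/2080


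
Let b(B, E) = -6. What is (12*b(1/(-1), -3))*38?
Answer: -2736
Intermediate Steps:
(12*b(1/(-1), -3))*38 = (12*(-6))*38 = -72*38 = -2736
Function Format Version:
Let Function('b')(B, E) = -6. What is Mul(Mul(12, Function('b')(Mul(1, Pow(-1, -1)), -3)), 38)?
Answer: -2736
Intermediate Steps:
Mul(Mul(12, Function('b')(Mul(1, Pow(-1, -1)), -3)), 38) = Mul(Mul(12, -6), 38) = Mul(-72, 38) = -2736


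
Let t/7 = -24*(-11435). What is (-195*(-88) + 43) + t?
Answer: 1938283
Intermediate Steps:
t = 1921080 (t = 7*(-24*(-11435)) = 7*274440 = 1921080)
(-195*(-88) + 43) + t = (-195*(-88) + 43) + 1921080 = (17160 + 43) + 1921080 = 17203 + 1921080 = 1938283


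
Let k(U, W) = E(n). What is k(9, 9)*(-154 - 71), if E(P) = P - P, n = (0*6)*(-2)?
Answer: 0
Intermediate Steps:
n = 0 (n = 0*(-2) = 0)
E(P) = 0
k(U, W) = 0
k(9, 9)*(-154 - 71) = 0*(-154 - 71) = 0*(-225) = 0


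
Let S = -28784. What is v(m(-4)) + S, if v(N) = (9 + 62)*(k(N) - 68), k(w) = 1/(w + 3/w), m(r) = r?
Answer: -638912/19 ≈ -33627.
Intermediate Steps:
v(N) = -4828 + 71*N/(3 + N**2) (v(N) = (9 + 62)*(N/(3 + N**2) - 68) = 71*(-68 + N/(3 + N**2)) = -4828 + 71*N/(3 + N**2))
v(m(-4)) + S = 71*(-204 - 4 - 68*(-4)**2)/(3 + (-4)**2) - 28784 = 71*(-204 - 4 - 68*16)/(3 + 16) - 28784 = 71*(-204 - 4 - 1088)/19 - 28784 = 71*(1/19)*(-1296) - 28784 = -92016/19 - 28784 = -638912/19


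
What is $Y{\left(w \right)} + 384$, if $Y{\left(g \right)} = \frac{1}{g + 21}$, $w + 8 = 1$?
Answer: $\frac{5377}{14} \approx 384.07$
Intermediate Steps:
$w = -7$ ($w = -8 + 1 = -7$)
$Y{\left(g \right)} = \frac{1}{21 + g}$
$Y{\left(w \right)} + 384 = \frac{1}{21 - 7} + 384 = \frac{1}{14} + 384 = \frac{5377}{14}$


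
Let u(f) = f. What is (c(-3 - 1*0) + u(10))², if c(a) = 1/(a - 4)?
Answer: 4761/49 ≈ 97.163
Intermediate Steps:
c(a) = 1/(-4 + a)
(c(-3 - 1*0) + u(10))² = (1/(-4 + (-3 - 1*0)) + 10)² = (1/(-4 + (-3 + 0)) + 10)² = (1/(-4 - 3) + 10)² = (1/(-7) + 10)² = (-⅐ + 10)² = (69/7)² = 4761/49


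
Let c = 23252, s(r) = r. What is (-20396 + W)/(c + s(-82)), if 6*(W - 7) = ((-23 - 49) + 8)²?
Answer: -59119/69510 ≈ -0.85051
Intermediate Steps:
W = 2069/3 (W = 7 + ((-23 - 49) + 8)²/6 = 7 + (-72 + 8)²/6 = 7 + (⅙)*(-64)² = 7 + (⅙)*4096 = 7 + 2048/3 = 2069/3 ≈ 689.67)
(-20396 + W)/(c + s(-82)) = (-20396 + 2069/3)/(23252 - 82) = -59119/3/23170 = -59119/3*1/23170 = -59119/69510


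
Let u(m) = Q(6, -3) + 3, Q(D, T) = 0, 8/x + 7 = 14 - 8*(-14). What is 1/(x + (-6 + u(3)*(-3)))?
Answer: -119/1777 ≈ -0.066967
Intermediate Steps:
x = 8/119 (x = 8/(-7 + (14 - 8*(-14))) = 8/(-7 + (14 + 112)) = 8/(-7 + 126) = 8/119 ≈ 0.067227)
u(m) = 3 (u(m) = 0 + 3 = 3)
1/(x + (-6 + u(3)*(-3))) = 1/(8/119 + (-6 + 3*(-3))) = 1/(8/119 + (-6 - 9)) = 1/(8/119 - 15) = 1/(-1777/119) = -119/1777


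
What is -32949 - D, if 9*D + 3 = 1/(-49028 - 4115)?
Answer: -15758918933/478287 ≈ -32949.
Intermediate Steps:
D = -159430/478287 (D = -1/3 + 1/(9*(-49028 - 4115)) = -1/3 + (1/9)/(-53143) = -1/3 + (1/9)*(-1/53143) = -1/3 - 1/478287 = -159430/478287 ≈ -0.33334)
-32949 - D = -32949 - 1*(-159430/478287) = -32949 + 159430/478287 = -15758918933/478287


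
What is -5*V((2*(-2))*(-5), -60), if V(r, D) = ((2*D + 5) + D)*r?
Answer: 17500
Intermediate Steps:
V(r, D) = r*(5 + 3*D) (V(r, D) = ((5 + 2*D) + D)*r = (5 + 3*D)*r = r*(5 + 3*D))
-5*V((2*(-2))*(-5), -60) = -5*(2*(-2))*(-5)*(5 + 3*(-60)) = -5*(-4*(-5))*(5 - 180) = -100*(-175) = -5*(-3500) = 17500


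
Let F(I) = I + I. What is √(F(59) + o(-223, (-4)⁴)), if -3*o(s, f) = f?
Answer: 7*√6/3 ≈ 5.7155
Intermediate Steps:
o(s, f) = -f/3
F(I) = 2*I
√(F(59) + o(-223, (-4)⁴)) = √(2*59 - ⅓*(-4)⁴) = √(118 - ⅓*256) = √(118 - 256/3) = √(98/3) = 7*√6/3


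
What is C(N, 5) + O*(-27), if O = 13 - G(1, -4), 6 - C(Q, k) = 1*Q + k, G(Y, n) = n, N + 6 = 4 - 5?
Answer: -451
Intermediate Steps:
N = -7 (N = -6 + (4 - 5) = -6 - 1 = -7)
C(Q, k) = 6 - Q - k (C(Q, k) = 6 - (1*Q + k) = 6 - (Q + k) = 6 + (-Q - k) = 6 - Q - k)
O = 17 (O = 13 - 1*(-4) = 13 + 4 = 17)
C(N, 5) + O*(-27) = (6 - 1*(-7) - 1*5) + 17*(-27) = (6 + 7 - 5) - 459 = 8 - 459 = -451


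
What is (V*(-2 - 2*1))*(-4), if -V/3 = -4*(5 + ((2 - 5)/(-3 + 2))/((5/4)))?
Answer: 7104/5 ≈ 1420.8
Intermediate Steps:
V = 444/5 (V = -(-12)*(5 + ((2 - 5)/(-3 + 2))/((5/4))) = -(-12)*(5 + (-3/(-1))/((5*(¼)))) = -(-12)*(5 + (-3*(-1))/(5/4)) = -(-12)*(5 + 3*(⅘)) = -(-12)*(5 + 12/5) = -(-12)*37/5 = -3*(-148/5) = 444/5 ≈ 88.800)
(V*(-2 - 2*1))*(-4) = (444*(-2 - 2*1)/5)*(-4) = (444*(-2 - 2)/5)*(-4) = ((444/5)*(-4))*(-4) = -1776/5*(-4) = 7104/5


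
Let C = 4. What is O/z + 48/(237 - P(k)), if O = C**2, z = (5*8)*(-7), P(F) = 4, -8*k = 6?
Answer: 1214/8155 ≈ 0.14887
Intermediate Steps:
k = -3/4 (k = -1/8*6 = -3/4 ≈ -0.75000)
z = -280 (z = 40*(-7) = -280)
O = 16 (O = 4**2 = 16)
O/z + 48/(237 - P(k)) = 16/(-280) + 48/(237 - 1*4) = 16*(-1/280) + 48/(237 - 4) = -2/35 + 48/233 = 1214/8155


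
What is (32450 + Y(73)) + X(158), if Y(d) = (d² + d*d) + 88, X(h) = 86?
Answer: 43282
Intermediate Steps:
Y(d) = 88 + 2*d² (Y(d) = (d² + d²) + 88 = 2*d² + 88 = 88 + 2*d²)
(32450 + Y(73)) + X(158) = (32450 + (88 + 2*73²)) + 86 = (32450 + (88 + 2*5329)) + 86 = (32450 + (88 + 10658)) + 86 = (32450 + 10746) + 86 = 43196 + 86 = 43282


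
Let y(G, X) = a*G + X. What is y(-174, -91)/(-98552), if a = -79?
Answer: -13655/98552 ≈ -0.13856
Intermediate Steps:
y(G, X) = X - 79*G (y(G, X) = -79*G + X = X - 79*G)
y(-174, -91)/(-98552) = (-91 - 79*(-174))/(-98552) = (-91 + 13746)*(-1/98552) = 13655*(-1/98552) = -13655/98552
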